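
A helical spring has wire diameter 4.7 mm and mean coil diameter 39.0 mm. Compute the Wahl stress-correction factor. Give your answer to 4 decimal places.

C = D/d = 39.0/4.7 = 8.2979
K_W = (4C−1)/(4C−4) + 0.615/C = 32.191/29.191 + 0.0741 = 1.1769

1.1769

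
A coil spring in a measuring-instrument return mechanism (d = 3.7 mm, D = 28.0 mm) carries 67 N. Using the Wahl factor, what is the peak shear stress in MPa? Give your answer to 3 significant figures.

113 MPa

Spring index C = D/d = 28.0/3.7 = 7.5676
K_W = (4C−1)/(4C−4) + 0.615/C = 29.270/26.270 + 0.0813 = 1.1955
τ₀ = 8FD/(πd³) = 8·67·28.0/(π·3.7³) = 15008/159.13 = 94.312 MPa
τ_max = K·τ₀ = 1.1955 × 94.312 = 112.75 MPa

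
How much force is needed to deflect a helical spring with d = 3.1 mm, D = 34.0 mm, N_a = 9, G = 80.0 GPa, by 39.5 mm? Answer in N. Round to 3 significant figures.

k = Gd⁴/(8D³N_a) = (80.0×10³)(3.1⁴)/(8·34.0³·9) = 2.6108 N/mm
F = k·δ = 2.6108 × 39.5 = 103.13 N

103 N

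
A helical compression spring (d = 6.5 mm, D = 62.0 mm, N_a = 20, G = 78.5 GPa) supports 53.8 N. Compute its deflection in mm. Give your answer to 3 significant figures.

14.6 mm

k = Gd⁴/(8D³N_a) = (78.5×10³)(6.5⁴)/(8·62.0³·20) = 3.6748 N/mm
δ = F/k = 53.8 / 3.6748 = 14.64 mm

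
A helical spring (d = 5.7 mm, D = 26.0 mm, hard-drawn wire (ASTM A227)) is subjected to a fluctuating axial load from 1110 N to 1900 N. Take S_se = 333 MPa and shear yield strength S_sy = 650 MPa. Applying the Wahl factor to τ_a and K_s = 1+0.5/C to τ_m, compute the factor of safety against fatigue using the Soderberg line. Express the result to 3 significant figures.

0.672

C = D/d = 26.0/5.7 = 4.5614; K_W = (4C−1)/(4C−4)+0.615/C = 1.3454; K_s = 1+0.5/C = 1.1096
F_a = (F_max−F_min)/2 = 395 N; F_m = (F_max+F_min)/2 = 1505 N
τ_a = K_W·8F_aD/(πd³) = 1.3454 × 141.22 = 190 MPa
τ_m = K_s·8F_mD/(πd³) = 1.1096 × 538.05 = 597.03 MPa
Soderberg: 1/n_f = τ_a/S_se + τ_m/S_sy = 190/333 + 597.03/650 = 0.57056 + 0.91851 = 1.4891
n_f = 1/1.4891 = 0.6716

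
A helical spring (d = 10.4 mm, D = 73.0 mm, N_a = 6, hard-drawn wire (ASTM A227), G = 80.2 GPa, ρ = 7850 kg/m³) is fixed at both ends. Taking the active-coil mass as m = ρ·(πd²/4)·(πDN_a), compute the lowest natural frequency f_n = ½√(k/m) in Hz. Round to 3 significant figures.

k = Gd⁴/(8D³N_a) = (80.2×10³)(10.4⁴)/(8·73.0³·6) = 50.246 N/mm = 50246 N/m
Wire length L = πDN_a = π·73.0·6 = 1376 mm
m = ρ·(πd²/4)·L = 7850 × 84.949×10⁻⁶ m² × 1.376 m = 0.91759 kg
f_n = ½√(k/m) = 0.5·√(50246/0.91759) = 0.5·√(54758) = 117 Hz

117 Hz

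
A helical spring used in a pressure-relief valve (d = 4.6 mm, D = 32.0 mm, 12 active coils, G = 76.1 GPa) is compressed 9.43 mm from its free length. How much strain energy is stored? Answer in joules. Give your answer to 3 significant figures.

0.482 J

k = Gd⁴/(8D³N_a) = (76.1×10³)(4.6⁴)/(8·32.0³·12) = 10.832 N/mm
U = ½kδ² = 0.5 × 10.832 × 9.43² = 481.6 N·mm = 0.4816 J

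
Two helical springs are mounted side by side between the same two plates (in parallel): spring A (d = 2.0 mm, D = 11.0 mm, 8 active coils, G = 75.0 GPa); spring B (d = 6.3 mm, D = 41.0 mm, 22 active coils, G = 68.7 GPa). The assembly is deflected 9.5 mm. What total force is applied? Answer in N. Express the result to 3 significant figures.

k_A = Gd⁴/(8D³N_a) = (75.0×10³)(2.0⁴)/(8·11.0³·8) = 14.087 N/mm
k_B = Gd⁴/(8D³N_a) = (68.7×10³)(6.3⁴)/(8·41.0³·22) = 8.9218 N/mm
Parallel: k_eq = 14.087 + 8.9218 = 23.009 N/mm
F = k_eq·δ = 23.009·9.5 = 218.59 N

219 N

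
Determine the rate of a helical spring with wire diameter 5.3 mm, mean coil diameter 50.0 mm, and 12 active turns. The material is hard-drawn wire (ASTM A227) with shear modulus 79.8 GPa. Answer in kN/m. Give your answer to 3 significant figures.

5.25 kN/m

k = Gd⁴/(8D³N_a) = (79.8×10³ × 5.3⁴) / (8 × 50.0³ × 12)
  = 6.2966e+07 / 1.2e+07 = 5.2472 N/mm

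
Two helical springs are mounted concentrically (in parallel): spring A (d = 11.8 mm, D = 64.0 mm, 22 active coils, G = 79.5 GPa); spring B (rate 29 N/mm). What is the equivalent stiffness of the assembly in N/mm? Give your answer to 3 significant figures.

62.4 N/mm

k_A = Gd⁴/(8D³N_a) = (79.5×10³)(11.8⁴)/(8·64.0³·22) = 33.407 N/mm
Parallel: k_eq = 33.407 + 29 = 62.407 N/mm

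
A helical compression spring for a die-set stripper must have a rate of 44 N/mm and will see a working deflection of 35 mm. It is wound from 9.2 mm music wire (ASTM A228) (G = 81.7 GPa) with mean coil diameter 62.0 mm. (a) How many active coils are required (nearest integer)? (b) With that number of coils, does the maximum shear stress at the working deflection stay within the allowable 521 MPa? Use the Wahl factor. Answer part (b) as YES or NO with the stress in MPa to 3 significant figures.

N_a = Gd⁴/(8D³k) = (81.7×10³)(9.2⁴)/(8·62.0³·44) = 6.977 → N_a = 7
Actual rate k = Gd⁴/(8D³·7) = 43.854 N/mm
Working load F = kδ = 43.854·35 = 1534.9 N
C = 62.0/9.2 = 6.7391; K_W = (4C−1)/(4C−4)+0.615/C = 1.2219
τ_max = K_W·8FD/(πd³) = 1.2219·311.21 = 380.27 MPa
τ_max ≤ 521 MPa → acceptable

(a) 7 coils; (b) YES, τ_max = 380 MPa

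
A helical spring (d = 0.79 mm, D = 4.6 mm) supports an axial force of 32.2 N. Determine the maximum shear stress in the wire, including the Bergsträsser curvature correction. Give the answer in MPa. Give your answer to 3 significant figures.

Spring index C = D/d = 4.6/0.79 = 5.8228
K_B = (4C+2)/(4C−3) = 25.291/20.291 = 1.2464
τ₀ = 8FD/(πd³) = 8·32.2·4.6/(π·0.79³) = 1184.96/1.5489 = 765.02 MPa
τ_max = K·τ₀ = 1.2464 × 765.02 = 953.53 MPa

954 MPa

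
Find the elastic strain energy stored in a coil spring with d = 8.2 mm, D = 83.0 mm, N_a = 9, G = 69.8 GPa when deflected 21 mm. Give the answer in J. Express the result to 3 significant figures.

1.69 J

k = Gd⁴/(8D³N_a) = (69.8×10³)(8.2⁴)/(8·83.0³·9) = 7.6656 N/mm
U = ½kδ² = 0.5 × 7.6656 × 21² = 1690.3 N·mm = 1.6903 J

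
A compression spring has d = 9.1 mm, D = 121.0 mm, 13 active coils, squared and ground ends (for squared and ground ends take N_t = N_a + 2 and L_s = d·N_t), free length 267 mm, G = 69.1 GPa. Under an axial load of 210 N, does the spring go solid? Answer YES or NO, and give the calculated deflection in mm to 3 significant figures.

NO, δ = 81.7 mm

k = Gd⁴/(8D³N_a) = (69.1×10³)(9.1⁴)/(8·121.0³·13) = 2.5719 N/mm
N_t = 15; L_s = 9.1·15 = 136.5 mm; δ_solid = L₀ − L_s = 267 − 136.5 = 130.5 mm
δ = F/k = 210/2.5719 = 81.652 mm
δ < δ_solid → spring does not go solid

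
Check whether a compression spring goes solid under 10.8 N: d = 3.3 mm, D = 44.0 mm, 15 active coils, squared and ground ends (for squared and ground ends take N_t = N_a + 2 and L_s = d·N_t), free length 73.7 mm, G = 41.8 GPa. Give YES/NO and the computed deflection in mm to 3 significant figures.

k = Gd⁴/(8D³N_a) = (41.8×10³)(3.3⁴)/(8·44.0³·15) = 0.48495 N/mm
N_t = 17; L_s = 3.3·17 = 56.1 mm; δ_solid = L₀ − L_s = 73.7 − 56.1 = 17.6 mm
δ = F/k = 10.8/0.48495 = 22.271 mm
δ ≥ δ_solid → spring goes solid

YES, δ = 22.3 mm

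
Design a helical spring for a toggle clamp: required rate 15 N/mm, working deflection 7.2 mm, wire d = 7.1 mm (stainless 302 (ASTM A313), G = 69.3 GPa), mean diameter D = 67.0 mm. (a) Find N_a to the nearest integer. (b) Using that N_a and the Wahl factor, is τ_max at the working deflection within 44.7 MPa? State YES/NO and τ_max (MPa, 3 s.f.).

(a) 5 coils; (b) NO, τ_max = 58.0 MPa

N_a = Gd⁴/(8D³k) = (69.3×10³)(7.1⁴)/(8·67.0³·15) = 4.879 → N_a = 5
Actual rate k = Gd⁴/(8D³·5) = 14.638 N/mm
Working load F = kδ = 14.638·7.2 = 105.39 N
C = 67.0/7.1 = 9.4366; K_W = (4C−1)/(4C−4)+0.615/C = 1.1541
τ_max = K_W·8FD/(πd³) = 1.1541·50.241 = 57.981 MPa
τ_max > 44.7 MPa → exceeds allowable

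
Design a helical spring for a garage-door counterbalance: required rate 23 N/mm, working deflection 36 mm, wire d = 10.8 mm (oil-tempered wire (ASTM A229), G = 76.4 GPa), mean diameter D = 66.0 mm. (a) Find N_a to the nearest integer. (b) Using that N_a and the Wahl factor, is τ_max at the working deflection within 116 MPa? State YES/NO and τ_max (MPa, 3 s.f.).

N_a = Gd⁴/(8D³k) = (76.4×10³)(10.8⁴)/(8·66.0³·23) = 19.65 → N_a = 20
Actual rate k = Gd⁴/(8D³·20) = 22.596 N/mm
Working load F = kδ = 22.596·36 = 813.47 N
C = 66.0/10.8 = 6.1111; K_W = (4C−1)/(4C−4)+0.615/C = 1.2474
τ_max = K_W·8FD/(πd³) = 1.2474·108.53 = 135.38 MPa
τ_max > 116 MPa → exceeds allowable

(a) 20 coils; (b) NO, τ_max = 135 MPa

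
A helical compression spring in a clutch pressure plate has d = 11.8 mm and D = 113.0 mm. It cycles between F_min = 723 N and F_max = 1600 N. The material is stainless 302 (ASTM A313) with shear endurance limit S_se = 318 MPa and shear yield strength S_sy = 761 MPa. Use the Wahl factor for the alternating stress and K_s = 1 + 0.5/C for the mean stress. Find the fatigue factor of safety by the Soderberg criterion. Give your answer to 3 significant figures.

1.79

C = D/d = 113.0/11.8 = 9.5763; K_W = (4C−1)/(4C−4)+0.615/C = 1.1517; K_s = 1+0.5/C = 1.0522
F_a = (F_max−F_min)/2 = 438.5 N; F_m = (F_max+F_min)/2 = 1161.5 N
τ_a = K_W·8F_aD/(πd³) = 1.1517 × 76.797 = 88.445 MPa
τ_m = K_s·8F_mD/(πd³) = 1.0522 × 203.42 = 214.04 MPa
Soderberg: 1/n_f = τ_a/S_se + τ_m/S_sy = 88.445/318 + 214.04/761 = 0.27813 + 0.28126 = 0.55939
n_f = 1/0.55939 = 1.788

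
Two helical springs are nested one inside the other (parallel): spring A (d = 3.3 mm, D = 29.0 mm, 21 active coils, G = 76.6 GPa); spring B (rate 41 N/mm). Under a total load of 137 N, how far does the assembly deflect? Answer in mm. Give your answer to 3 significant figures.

k_A = Gd⁴/(8D³N_a) = (76.6×10³)(3.3⁴)/(8·29.0³·21) = 2.2171 N/mm
Parallel: k_eq = 2.2171 + 41 = 43.217 N/mm
δ = F/k_eq = 137/43.217 = 3.17 mm

3.17 mm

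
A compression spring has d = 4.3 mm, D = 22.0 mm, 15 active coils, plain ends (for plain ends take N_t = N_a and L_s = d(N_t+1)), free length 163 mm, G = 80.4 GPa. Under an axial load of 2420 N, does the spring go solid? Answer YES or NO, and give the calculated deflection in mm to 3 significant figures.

k = Gd⁴/(8D³N_a) = (80.4×10³)(4.3⁴)/(8·22.0³·15) = 21.512 N/mm
N_t = 15; L_s = 4.3·16 = 68.8 mm; δ_solid = L₀ − L_s = 163 − 68.8 = 94.2 mm
δ = F/k = 2420/21.512 = 112.5 mm
δ ≥ δ_solid → spring goes solid

YES, δ = 112 mm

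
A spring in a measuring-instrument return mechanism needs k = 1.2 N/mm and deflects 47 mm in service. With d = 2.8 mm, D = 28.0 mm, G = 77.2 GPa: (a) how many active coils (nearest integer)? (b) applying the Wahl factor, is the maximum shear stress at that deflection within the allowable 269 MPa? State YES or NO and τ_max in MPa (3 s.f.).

N_a = Gd⁴/(8D³k) = (77.2×10³)(2.8⁴)/(8·28.0³·1.2) = 22.52 → N_a = 23
Actual rate k = Gd⁴/(8D³·23) = 1.1748 N/mm
Working load F = kδ = 1.1748·47 = 55.215 N
C = 28.0/2.8 = 10.0000; K_W = (4C−1)/(4C−4)+0.615/C = 1.1448
τ_max = K_W·8FD/(πd³) = 1.1448·179.34 = 205.32 MPa
τ_max ≤ 269 MPa → acceptable

(a) 23 coils; (b) YES, τ_max = 205 MPa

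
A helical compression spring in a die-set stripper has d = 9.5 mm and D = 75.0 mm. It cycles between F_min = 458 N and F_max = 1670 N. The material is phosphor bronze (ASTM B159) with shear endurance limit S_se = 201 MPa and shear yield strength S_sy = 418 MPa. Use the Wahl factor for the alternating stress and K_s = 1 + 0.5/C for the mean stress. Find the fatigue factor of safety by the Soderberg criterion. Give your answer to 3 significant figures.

0.714

C = D/d = 75.0/9.5 = 7.8947; K_W = (4C−1)/(4C−4)+0.615/C = 1.1867; K_s = 1+0.5/C = 1.0633
F_a = (F_max−F_min)/2 = 606 N; F_m = (F_max+F_min)/2 = 1064 N
τ_a = K_W·8F_aD/(πd³) = 1.1867 × 134.99 = 160.19 MPa
τ_m = K_s·8F_mD/(πd³) = 1.0633 × 237.01 = 252.02 MPa
Soderberg: 1/n_f = τ_a/S_se + τ_m/S_sy = 160.19/201 + 252.02/418 = 0.79697 + 0.60293 = 1.3999
n_f = 1/1.3999 = 0.7143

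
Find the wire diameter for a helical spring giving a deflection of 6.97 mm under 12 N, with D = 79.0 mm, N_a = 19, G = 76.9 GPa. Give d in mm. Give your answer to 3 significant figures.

Required rate k = F/δ = 12/6.97 = 1.7217 N/mm
d = (8D³N_a·k / G)^(1/4) = (8·79.0³·19·1.7217 / (76.9×10³))^0.25
  = (1677.8)^0.25 = 6.4001 mm

6.40 mm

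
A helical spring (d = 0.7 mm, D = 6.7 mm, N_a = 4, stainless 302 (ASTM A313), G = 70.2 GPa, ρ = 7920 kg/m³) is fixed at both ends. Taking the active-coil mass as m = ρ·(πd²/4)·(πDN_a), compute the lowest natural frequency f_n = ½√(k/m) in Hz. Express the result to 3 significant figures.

1310 Hz

k = Gd⁴/(8D³N_a) = (70.2×10³)(0.7⁴)/(8·6.7³·4) = 1.7513 N/mm = 1751.3 N/m
Wire length L = πDN_a = π·6.7·4 = 84.195 mm
m = ρ·(πd²/4)·L = 7920 × 0.38485×10⁻⁶ m² × 0.084195 m = 0.00025662 kg
f_n = ½√(k/m) = 0.5·√(1751.3/0.00025662) = 0.5·√(6.8243e+06) = 1306.2 Hz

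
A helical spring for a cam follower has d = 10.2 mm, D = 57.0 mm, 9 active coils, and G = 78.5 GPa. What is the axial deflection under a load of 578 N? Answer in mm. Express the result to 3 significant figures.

9.07 mm

k = Gd⁴/(8D³N_a) = (78.5×10³)(10.2⁴)/(8·57.0³·9) = 63.726 N/mm
δ = F/k = 578 / 63.726 = 9.0702 mm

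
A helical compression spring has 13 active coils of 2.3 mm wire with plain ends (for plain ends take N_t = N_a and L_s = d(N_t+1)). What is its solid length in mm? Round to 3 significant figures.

plain ends: N_t = N_a = 13
L_s = d·(N_t+1) = 2.3 × 14 = 32.2 mm

32.2 mm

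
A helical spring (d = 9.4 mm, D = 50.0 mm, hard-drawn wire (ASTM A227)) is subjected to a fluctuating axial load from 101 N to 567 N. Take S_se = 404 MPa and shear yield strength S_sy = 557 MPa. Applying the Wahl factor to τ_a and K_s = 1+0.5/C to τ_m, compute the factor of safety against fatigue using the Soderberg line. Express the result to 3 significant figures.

4.66

C = D/d = 50.0/9.4 = 5.3191; K_W = (4C−1)/(4C−4)+0.615/C = 1.2893; K_s = 1+0.5/C = 1.0940
F_a = (F_max−F_min)/2 = 233 N; F_m = (F_max+F_min)/2 = 334 N
τ_a = K_W·8F_aD/(πd³) = 1.2893 × 35.718 = 46.049 MPa
τ_m = K_s·8F_mD/(πd³) = 1.0940 × 51.2 = 56.013 MPa
Soderberg: 1/n_f = τ_a/S_se + τ_m/S_sy = 46.049/404 + 56.013/557 = 0.11398 + 0.10056 = 0.21455
n_f = 1/0.21455 = 4.661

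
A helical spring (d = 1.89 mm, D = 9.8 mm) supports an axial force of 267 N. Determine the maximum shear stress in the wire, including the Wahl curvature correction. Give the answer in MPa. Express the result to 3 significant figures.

1280 MPa

Spring index C = D/d = 9.8/1.89 = 5.1852
K_W = (4C−1)/(4C−4) + 0.615/C = 19.741/16.741 + 0.1186 = 1.2978
τ₀ = 8FD/(πd³) = 8·267·9.8/(π·1.89³) = 20932.8/21.21 = 986.94 MPa
τ_max = K·τ₀ = 1.2978 × 986.94 = 1280.9 MPa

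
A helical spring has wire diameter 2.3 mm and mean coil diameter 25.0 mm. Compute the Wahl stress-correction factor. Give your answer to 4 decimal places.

C = D/d = 25.0/2.3 = 10.8696
K_W = (4C−1)/(4C−4) + 0.615/C = 42.478/39.478 + 0.0566 = 1.1326

1.1326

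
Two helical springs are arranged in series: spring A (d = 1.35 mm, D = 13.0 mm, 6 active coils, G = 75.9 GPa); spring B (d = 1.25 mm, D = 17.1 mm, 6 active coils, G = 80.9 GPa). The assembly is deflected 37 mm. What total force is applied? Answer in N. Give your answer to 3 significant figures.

22.7 N

k_A = Gd⁴/(8D³N_a) = (75.9×10³)(1.35⁴)/(8·13.0³·6) = 2.3906 N/mm
k_B = Gd⁴/(8D³N_a) = (80.9×10³)(1.25⁴)/(8·17.1³·6) = 0.82292 N/mm
Series: 1/k_eq = 1/2.3906 + 1/0.82292 = 1.6335; k_eq = 0.61219 N/mm
F = k_eq·δ = 0.61219·37 = 22.651 N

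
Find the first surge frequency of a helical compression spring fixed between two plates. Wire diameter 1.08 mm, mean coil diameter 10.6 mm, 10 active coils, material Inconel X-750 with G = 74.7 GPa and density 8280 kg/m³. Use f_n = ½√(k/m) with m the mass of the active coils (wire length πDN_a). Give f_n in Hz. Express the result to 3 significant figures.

325 Hz

k = Gd⁴/(8D³N_a) = (74.7×10³)(1.08⁴)/(8·10.6³·10) = 1.0666 N/mm = 1066.6 N/m
Wire length L = πDN_a = π·10.6·10 = 333.01 mm
m = ρ·(πd²/4)·L = 8280 × 0.91609×10⁻⁶ m² × 0.33301 m = 0.0025259 kg
f_n = ½√(k/m) = 0.5·√(1066.6/0.0025259) = 0.5·√(4.2226e+05) = 324.91 Hz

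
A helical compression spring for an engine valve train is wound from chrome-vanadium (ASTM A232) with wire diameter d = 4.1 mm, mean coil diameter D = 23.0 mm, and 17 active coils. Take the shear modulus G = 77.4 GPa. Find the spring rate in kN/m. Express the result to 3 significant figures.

13.2 kN/m

k = Gd⁴/(8D³N_a) = (77.4×10³ × 4.1⁴) / (8 × 23.0³ × 17)
  = 2.18714e+07 / 1.65471e+06 = 13.218 N/mm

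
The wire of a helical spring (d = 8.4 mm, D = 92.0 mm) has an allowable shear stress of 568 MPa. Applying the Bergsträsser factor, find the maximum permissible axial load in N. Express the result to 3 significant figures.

C = D/d = 92.0/8.4 = 10.9524
K_B = (4C+2)/(4C−3) = 45.810/40.810 = 1.1225
τ_max = K·8FD/(πd³) → F_max = τ_allow·πd³/(8DK)
F_max = 568·π·8.4³/(8·92.0·1.1225) = 1.0576e+06/826.18 = 1280.2 N

1280 N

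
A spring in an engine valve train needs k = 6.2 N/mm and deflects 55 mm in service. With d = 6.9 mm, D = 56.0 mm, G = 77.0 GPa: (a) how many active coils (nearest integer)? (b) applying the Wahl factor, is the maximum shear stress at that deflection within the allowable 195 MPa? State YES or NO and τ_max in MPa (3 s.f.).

(a) 20 coils; (b) YES, τ_max = 175 MPa

N_a = Gd⁴/(8D³k) = (77.0×10³)(6.9⁴)/(8·56.0³·6.2) = 20.04 → N_a = 20
Actual rate k = Gd⁴/(8D³·20) = 6.2116 N/mm
Working load F = kδ = 6.2116·55 = 341.64 N
C = 56.0/6.9 = 8.1159; K_W = (4C−1)/(4C−4)+0.615/C = 1.1812
τ_max = K_W·8FD/(πd³) = 1.1812·148.3 = 175.17 MPa
τ_max ≤ 195 MPa → acceptable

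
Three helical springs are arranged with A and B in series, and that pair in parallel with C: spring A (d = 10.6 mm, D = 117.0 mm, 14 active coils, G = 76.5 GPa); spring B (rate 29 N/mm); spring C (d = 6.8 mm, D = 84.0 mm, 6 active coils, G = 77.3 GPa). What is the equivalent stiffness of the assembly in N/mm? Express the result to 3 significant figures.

k_A = Gd⁴/(8D³N_a) = (76.5×10³)(10.6⁴)/(8·117.0³·14) = 5.3841 N/mm
k_C = Gd⁴/(8D³N_a) = (77.3×10³)(6.8⁴)/(8·84.0³·6) = 5.8095 N/mm
Springs A,B series: k_AB = 1/(1/5.3841+1/29) = 4.541 N/mm; parallel with C: k_eq = 4.541+5.8095 = 10.35 N/mm

10.4 N/mm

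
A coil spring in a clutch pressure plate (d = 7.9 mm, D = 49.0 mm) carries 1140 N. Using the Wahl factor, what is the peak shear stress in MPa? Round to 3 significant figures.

359 MPa

Spring index C = D/d = 49.0/7.9 = 6.2025
K_W = (4C−1)/(4C−4) + 0.615/C = 23.810/20.810 + 0.0992 = 1.2433
τ₀ = 8FD/(πd³) = 8·1140·49.0/(π·7.9³) = 446880/1548.9 = 288.51 MPa
τ_max = K·τ₀ = 1.2433 × 288.51 = 358.71 MPa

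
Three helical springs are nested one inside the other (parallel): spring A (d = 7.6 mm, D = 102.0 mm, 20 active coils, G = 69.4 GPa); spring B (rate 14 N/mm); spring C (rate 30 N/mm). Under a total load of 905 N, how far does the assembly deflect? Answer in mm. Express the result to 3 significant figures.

k_A = Gd⁴/(8D³N_a) = (69.4×10³)(7.6⁴)/(8·102.0³·20) = 1.3636 N/mm
Parallel: k_eq = 1.3636 + 14 + 30 = 45.364 N/mm
δ = F/k_eq = 905/45.364 = 19.95 mm

19.9 mm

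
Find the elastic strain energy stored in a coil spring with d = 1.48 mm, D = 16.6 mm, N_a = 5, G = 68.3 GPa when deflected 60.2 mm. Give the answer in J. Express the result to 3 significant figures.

k = Gd⁴/(8D³N_a) = (68.3×10³)(1.48⁴)/(8·16.6³·5) = 1.7909 N/mm
U = ½kδ² = 0.5 × 1.7909 × 60.2² = 3245.2 N·mm = 3.2452 J

3.25 J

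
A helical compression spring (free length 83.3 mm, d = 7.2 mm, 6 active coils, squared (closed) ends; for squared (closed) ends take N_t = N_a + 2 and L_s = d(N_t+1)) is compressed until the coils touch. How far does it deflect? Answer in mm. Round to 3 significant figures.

N_t = 8; L_s = 7.2·9 = 64.8 mm
δ_solid = L₀ − L_s = 83.3 − 64.8 = 18.5 mm

18.5 mm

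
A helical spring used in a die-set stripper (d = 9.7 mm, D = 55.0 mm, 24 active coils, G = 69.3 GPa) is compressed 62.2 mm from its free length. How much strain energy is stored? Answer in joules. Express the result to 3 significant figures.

k = Gd⁴/(8D³N_a) = (69.3×10³)(9.7⁴)/(8·55.0³·24) = 19.206 N/mm
U = ½kδ² = 0.5 × 19.206 × 62.2² = 37152 N·mm = 37.152 J

37.2 J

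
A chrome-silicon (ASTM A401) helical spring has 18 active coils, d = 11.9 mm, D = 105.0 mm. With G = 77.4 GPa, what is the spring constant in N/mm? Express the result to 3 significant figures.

9.31 N/mm

k = Gd⁴/(8D³N_a) = (77.4×10³ × 11.9⁴) / (8 × 105.0³ × 18)
  = 1.55213e+09 / 1.66698e+08 = 9.311 N/mm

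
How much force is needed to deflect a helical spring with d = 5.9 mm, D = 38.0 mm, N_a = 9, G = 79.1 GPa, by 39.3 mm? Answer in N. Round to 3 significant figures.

953 N

k = Gd⁴/(8D³N_a) = (79.1×10³)(5.9⁴)/(8·38.0³·9) = 24.261 N/mm
F = k·δ = 24.261 × 39.3 = 953.44 N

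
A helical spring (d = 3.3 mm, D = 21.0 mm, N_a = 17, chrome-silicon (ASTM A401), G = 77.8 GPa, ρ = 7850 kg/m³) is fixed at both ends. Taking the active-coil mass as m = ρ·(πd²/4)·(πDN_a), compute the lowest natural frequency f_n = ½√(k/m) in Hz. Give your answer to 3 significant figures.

k = Gd⁴/(8D³N_a) = (77.8×10³)(3.3⁴)/(8·21.0³·17) = 7.3255 N/mm = 7325.5 N/m
Wire length L = πDN_a = π·21.0·17 = 1121.5 mm
m = ρ·(πd²/4)·L = 7850 × 8.553×10⁻⁶ m² × 1.1215 m = 0.075302 kg
f_n = ½√(k/m) = 0.5·√(7325.5/0.075302) = 0.5·√(97282) = 155.95 Hz

156 Hz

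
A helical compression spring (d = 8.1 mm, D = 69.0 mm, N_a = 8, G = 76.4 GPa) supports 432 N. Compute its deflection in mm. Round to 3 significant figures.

27.6 mm

k = Gd⁴/(8D³N_a) = (76.4×10³)(8.1⁴)/(8·69.0³·8) = 15.643 N/mm
δ = F/k = 432 / 15.643 = 27.617 mm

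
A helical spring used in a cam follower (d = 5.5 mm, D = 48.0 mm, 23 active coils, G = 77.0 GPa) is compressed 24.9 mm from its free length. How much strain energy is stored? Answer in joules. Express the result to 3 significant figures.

1.07 J

k = Gd⁴/(8D³N_a) = (77.0×10³)(5.5⁴)/(8·48.0³·23) = 3.4626 N/mm
U = ½kδ² = 0.5 × 3.4626 × 24.9² = 1073.4 N·mm = 1.0734 J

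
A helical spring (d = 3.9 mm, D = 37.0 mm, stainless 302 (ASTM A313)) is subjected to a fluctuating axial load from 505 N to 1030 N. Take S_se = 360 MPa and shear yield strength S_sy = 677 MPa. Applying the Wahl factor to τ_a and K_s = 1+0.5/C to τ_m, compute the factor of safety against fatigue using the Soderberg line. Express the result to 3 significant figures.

C = D/d = 37.0/3.9 = 9.4872; K_W = (4C−1)/(4C−4)+0.615/C = 1.1532; K_s = 1+0.5/C = 1.0527
F_a = (F_max−F_min)/2 = 262.5 N; F_m = (F_max+F_min)/2 = 767.5 N
τ_a = K_W·8F_aD/(πd³) = 1.1532 × 416.94 = 480.82 MPa
τ_m = K_s·8F_mD/(πd³) = 1.0527 × 1219.1 = 1283.3 MPa
Soderberg: 1/n_f = τ_a/S_se + τ_m/S_sy = 480.82/360 + 1283.3/677 = 1.33560 + 1.89559 = 3.2312
n_f = 1/3.2312 = 0.3095

0.309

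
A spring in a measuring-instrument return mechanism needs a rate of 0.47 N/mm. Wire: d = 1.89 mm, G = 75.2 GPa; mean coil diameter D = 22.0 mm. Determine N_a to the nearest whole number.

N_a = Gd⁴/(8D³k) = (75.2×10³ × 1.89⁴)/(8 × 22.0³ × 0.47)
    = 959544 / 40036.5 = 23.97 → 24 coils

24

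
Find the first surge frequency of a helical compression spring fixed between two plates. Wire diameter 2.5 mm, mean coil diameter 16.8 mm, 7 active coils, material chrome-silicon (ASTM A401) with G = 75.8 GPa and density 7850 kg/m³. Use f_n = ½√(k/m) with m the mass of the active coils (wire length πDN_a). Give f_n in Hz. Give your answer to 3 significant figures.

443 Hz

k = Gd⁴/(8D³N_a) = (75.8×10³)(2.5⁴)/(8·16.8³·7) = 11.151 N/mm = 11151 N/m
Wire length L = πDN_a = π·16.8·7 = 369.45 mm
m = ρ·(πd²/4)·L = 7850 × 4.9087×10⁻⁶ m² × 0.36945 m = 0.014236 kg
f_n = ½√(k/m) = 0.5·√(11151/0.014236) = 0.5·√(7.8328e+05) = 442.52 Hz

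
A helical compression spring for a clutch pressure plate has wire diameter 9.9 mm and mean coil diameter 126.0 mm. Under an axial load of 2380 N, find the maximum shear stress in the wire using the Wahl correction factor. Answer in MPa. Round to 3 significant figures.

875 MPa

Spring index C = D/d = 126.0/9.9 = 12.7273
K_W = (4C−1)/(4C−4) + 0.615/C = 49.909/46.909 + 0.0483 = 1.1123
τ₀ = 8FD/(πd³) = 8·2380·126.0/(π·9.9³) = 2.39904e+06/3048.3 = 787.01 MPa
τ_max = K·τ₀ = 1.1123 × 787.01 = 875.38 MPa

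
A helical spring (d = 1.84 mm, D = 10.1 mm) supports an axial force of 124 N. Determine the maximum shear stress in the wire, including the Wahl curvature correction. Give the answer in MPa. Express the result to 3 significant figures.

655 MPa

Spring index C = D/d = 10.1/1.84 = 5.4891
K_W = (4C−1)/(4C−4) + 0.615/C = 20.957/17.957 + 0.1120 = 1.2791
τ₀ = 8FD/(πd³) = 8·124·10.1/(π·1.84³) = 10019.2/19.571 = 511.95 MPa
τ_max = K·τ₀ = 1.2791 × 511.95 = 654.84 MPa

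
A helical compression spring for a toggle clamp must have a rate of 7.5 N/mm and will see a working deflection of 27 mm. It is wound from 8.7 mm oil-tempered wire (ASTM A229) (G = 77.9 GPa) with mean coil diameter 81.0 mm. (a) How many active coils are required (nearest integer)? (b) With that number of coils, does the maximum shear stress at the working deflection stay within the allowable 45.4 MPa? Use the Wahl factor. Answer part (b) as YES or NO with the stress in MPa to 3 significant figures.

(a) 14 coils; (b) NO, τ_max = 73.3 MPa

N_a = Gd⁴/(8D³k) = (77.9×10³)(8.7⁴)/(8·81.0³·7.5) = 14 → N_a = 14
Actual rate k = Gd⁴/(8D³·14) = 7.4979 N/mm
Working load F = kδ = 7.4979·27 = 202.44 N
C = 81.0/8.7 = 9.3103; K_W = (4C−1)/(4C−4)+0.615/C = 1.1563
τ_max = K_W·8FD/(πd³) = 1.1563·63.412 = 73.324 MPa
τ_max > 45.4 MPa → exceeds allowable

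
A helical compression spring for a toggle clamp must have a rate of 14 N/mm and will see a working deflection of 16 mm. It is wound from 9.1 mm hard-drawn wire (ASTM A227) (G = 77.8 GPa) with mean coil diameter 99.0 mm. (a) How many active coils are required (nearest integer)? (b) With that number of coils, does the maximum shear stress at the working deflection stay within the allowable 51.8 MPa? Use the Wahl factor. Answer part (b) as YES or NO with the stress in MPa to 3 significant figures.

(a) 5 coils; (b) NO, τ_max = 83.3 MPa

N_a = Gd⁴/(8D³k) = (77.8×10³)(9.1⁴)/(8·99.0³·14) = 4.909 → N_a = 5
Actual rate k = Gd⁴/(8D³·5) = 13.746 N/mm
Working load F = kδ = 13.746·16 = 219.94 N
C = 99.0/9.1 = 10.8791; K_W = (4C−1)/(4C−4)+0.615/C = 1.1324
τ_max = K_W·8FD/(πd³) = 1.1324·73.578 = 83.324 MPa
τ_max > 51.8 MPa → exceeds allowable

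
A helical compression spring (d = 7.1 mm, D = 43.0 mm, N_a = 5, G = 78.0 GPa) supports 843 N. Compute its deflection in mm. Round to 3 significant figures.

13.5 mm

k = Gd⁴/(8D³N_a) = (78.0×10³)(7.1⁴)/(8·43.0³·5) = 62.325 N/mm
δ = F/k = 843 / 62.325 = 13.526 mm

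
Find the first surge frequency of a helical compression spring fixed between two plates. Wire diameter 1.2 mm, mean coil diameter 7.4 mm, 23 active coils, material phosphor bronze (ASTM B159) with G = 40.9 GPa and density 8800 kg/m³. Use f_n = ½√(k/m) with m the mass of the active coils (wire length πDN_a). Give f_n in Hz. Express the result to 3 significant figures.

231 Hz

k = Gd⁴/(8D³N_a) = (40.9×10³)(1.2⁴)/(8·7.4³·23) = 1.1375 N/mm = 1137.5 N/m
Wire length L = πDN_a = π·7.4·23 = 534.7 mm
m = ρ·(πd²/4)·L = 8800 × 1.131×10⁻⁶ m² × 0.5347 m = 0.0053216 kg
f_n = ½√(k/m) = 0.5·√(1137.5/0.0053216) = 0.5·√(2.1374e+05) = 231.16 Hz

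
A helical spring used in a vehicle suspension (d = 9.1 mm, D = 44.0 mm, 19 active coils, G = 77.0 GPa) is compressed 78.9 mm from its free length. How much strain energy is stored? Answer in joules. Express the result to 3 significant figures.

k = Gd⁴/(8D³N_a) = (77.0×10³)(9.1⁴)/(8·44.0³·19) = 40.781 N/mm
U = ½kδ² = 0.5 × 40.781 × 78.9² = 1.2693e+05 N·mm = 126.93 J

127 J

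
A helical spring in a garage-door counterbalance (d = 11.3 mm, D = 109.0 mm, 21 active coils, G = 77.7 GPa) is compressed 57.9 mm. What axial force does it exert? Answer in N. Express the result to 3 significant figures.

337 N

k = Gd⁴/(8D³N_a) = (77.7×10³)(11.3⁴)/(8·109.0³·21) = 5.823 N/mm
F = k·δ = 5.823 × 57.9 = 337.15 N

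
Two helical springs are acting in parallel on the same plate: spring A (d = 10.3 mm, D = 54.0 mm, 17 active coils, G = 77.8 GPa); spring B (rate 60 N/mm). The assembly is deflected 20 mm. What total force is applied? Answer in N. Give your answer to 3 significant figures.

k_A = Gd⁴/(8D³N_a) = (77.8×10³)(10.3⁴)/(8·54.0³·17) = 40.889 N/mm
Parallel: k_eq = 40.889 + 60 = 100.89 N/mm
F = k_eq·δ = 100.89·20 = 2017.8 N

2020 N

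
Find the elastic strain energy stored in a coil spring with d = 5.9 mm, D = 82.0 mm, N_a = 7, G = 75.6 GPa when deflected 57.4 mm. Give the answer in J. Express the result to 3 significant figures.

4.89 J

k = Gd⁴/(8D³N_a) = (75.6×10³)(5.9⁴)/(8·82.0³·7) = 2.9669 N/mm
U = ½kδ² = 0.5 × 2.9669 × 57.4² = 4887.6 N·mm = 4.8876 J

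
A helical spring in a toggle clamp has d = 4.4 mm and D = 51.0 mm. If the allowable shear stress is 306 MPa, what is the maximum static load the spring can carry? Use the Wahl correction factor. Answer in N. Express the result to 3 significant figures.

179 N

C = D/d = 51.0/4.4 = 11.5909
K_W = (4C−1)/(4C−4) + 0.615/C = 45.364/42.364 + 0.0531 = 1.1239
τ_max = K·8FD/(πd³) → F_max = τ_allow·πd³/(8DK)
F_max = 306·π·4.4³/(8·51.0·1.1239) = 81890/458.54 = 178.59 N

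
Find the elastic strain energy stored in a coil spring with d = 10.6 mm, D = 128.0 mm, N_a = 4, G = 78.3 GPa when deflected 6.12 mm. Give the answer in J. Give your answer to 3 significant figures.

0.276 J

k = Gd⁴/(8D³N_a) = (78.3×10³)(10.6⁴)/(8·128.0³·4) = 14.73 N/mm
U = ½kδ² = 0.5 × 14.73 × 6.12² = 275.85 N·mm = 0.27585 J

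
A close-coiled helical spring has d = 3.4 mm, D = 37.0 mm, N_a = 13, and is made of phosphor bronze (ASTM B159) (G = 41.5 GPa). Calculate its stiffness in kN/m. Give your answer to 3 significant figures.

1.05 kN/m

k = Gd⁴/(8D³N_a) = (41.5×10³ × 3.4⁴) / (8 × 37.0³ × 13)
  = 5.54579e+06 / 5.26791e+06 = 1.0528 N/mm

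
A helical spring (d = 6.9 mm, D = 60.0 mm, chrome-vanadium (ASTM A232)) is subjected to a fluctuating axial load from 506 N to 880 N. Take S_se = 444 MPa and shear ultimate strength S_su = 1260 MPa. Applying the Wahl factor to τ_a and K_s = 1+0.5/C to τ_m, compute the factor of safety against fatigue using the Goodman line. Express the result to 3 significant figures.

2.00

C = D/d = 60.0/6.9 = 8.6957; K_W = (4C−1)/(4C−4)+0.615/C = 1.1682; K_s = 1+0.5/C = 1.0575
F_a = (F_max−F_min)/2 = 187 N; F_m = (F_max+F_min)/2 = 693 N
τ_a = K_W·8F_aD/(πd³) = 1.1682 × 86.973 = 101.6 MPa
τ_m = K_s·8F_mD/(πd³) = 1.0575 × 322.31 = 340.85 MPa
Goodman: 1/n_f = τ_a/S_se + τ_m/S_su = 101.6/444 + 340.85/1260 = 0.22883 + 0.27051 = 0.49934
n_f = 1/0.49934 = 2.003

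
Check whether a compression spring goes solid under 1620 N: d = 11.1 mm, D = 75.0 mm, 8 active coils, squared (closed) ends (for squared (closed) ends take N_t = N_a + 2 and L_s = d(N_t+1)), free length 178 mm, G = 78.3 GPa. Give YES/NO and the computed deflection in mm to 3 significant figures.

k = Gd⁴/(8D³N_a) = (78.3×10³)(11.1⁴)/(8·75.0³·8) = 44.024 N/mm
N_t = 10; L_s = 11.1·11 = 122.1 mm; δ_solid = L₀ − L_s = 178 − 122.1 = 55.9 mm
δ = F/k = 1620/44.024 = 36.798 mm
δ < δ_solid → spring does not go solid

NO, δ = 36.8 mm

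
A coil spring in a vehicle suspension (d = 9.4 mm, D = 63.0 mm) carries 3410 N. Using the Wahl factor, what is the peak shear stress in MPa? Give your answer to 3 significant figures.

806 MPa

Spring index C = D/d = 63.0/9.4 = 6.7021
K_W = (4C−1)/(4C−4) + 0.615/C = 25.809/22.809 + 0.0918 = 1.2233
τ₀ = 8FD/(πd³) = 8·3410·63.0/(π·9.4³) = 1.71864e+06/2609.4 = 658.65 MPa
τ_max = K·τ₀ = 1.2233 × 658.65 = 805.72 MPa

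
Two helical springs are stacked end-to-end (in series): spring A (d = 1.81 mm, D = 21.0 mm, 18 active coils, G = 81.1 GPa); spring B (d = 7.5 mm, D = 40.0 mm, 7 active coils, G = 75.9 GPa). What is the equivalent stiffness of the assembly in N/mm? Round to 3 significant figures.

k_A = Gd⁴/(8D³N_a) = (81.1×10³)(1.81⁴)/(8·21.0³·18) = 0.6527 N/mm
k_B = Gd⁴/(8D³N_a) = (75.9×10³)(7.5⁴)/(8·40.0³·7) = 67.007 N/mm
Series: 1/k_eq = 1/0.6527 + 1/67.007 = 1.547; k_eq = 0.64641 N/mm

0.646 N/mm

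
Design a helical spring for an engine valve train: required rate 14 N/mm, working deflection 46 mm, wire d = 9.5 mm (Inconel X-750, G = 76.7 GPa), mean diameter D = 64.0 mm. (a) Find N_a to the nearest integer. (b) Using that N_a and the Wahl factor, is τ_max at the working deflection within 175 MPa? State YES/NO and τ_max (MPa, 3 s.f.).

(a) 21 coils; (b) YES, τ_max = 152 MPa

N_a = Gd⁴/(8D³k) = (76.7×10³)(9.5⁴)/(8·64.0³·14) = 21.28 → N_a = 21
Actual rate k = Gd⁴/(8D³·21) = 14.185 N/mm
Working load F = kδ = 14.185·46 = 652.53 N
C = 64.0/9.5 = 6.7368; K_W = (4C−1)/(4C−4)+0.615/C = 1.2220
τ_max = K_W·8FD/(πd³) = 1.2220·124.04 = 151.57 MPa
τ_max ≤ 175 MPa → acceptable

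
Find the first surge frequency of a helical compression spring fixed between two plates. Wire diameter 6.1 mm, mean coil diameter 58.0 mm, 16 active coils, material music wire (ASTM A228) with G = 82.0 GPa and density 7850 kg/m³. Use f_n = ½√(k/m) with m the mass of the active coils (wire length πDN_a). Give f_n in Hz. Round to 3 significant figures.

41.2 Hz

k = Gd⁴/(8D³N_a) = (82.0×10³)(6.1⁴)/(8·58.0³·16) = 4.5461 N/mm = 4546.1 N/m
Wire length L = πDN_a = π·58.0·16 = 2915.4 mm
m = ρ·(πd²/4)·L = 7850 × 29.225×10⁻⁶ m² × 2.9154 m = 0.66883 kg
f_n = ½√(k/m) = 0.5·√(4546.1/0.66883) = 0.5·√(6797.1) = 41.222 Hz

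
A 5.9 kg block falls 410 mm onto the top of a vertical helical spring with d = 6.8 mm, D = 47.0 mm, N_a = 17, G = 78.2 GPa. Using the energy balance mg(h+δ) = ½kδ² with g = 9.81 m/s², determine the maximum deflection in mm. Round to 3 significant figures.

68.4 mm

k = Gd⁴/(8D³N_a) = (78.2×10³)(6.8⁴)/(8·47.0³·17) = 11.842 N/mm
W = mg = 5.9 × 9.81 = 57.879 N
½kδ² − Wδ − Wh = 0 → δ = (W + √(W² + 2kWh))/k
δ = (57.879 + √(3350 + 562011))/11.842 = (57.879 + 751.9)/11.842 = 68.385 mm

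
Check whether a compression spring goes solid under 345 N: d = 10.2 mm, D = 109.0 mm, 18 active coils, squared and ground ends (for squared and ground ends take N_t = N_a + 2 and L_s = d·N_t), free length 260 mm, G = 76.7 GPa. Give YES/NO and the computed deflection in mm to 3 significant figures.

k = Gd⁴/(8D³N_a) = (76.7×10³)(10.2⁴)/(8·109.0³·18) = 4.452 N/mm
N_t = 20; L_s = 10.2·20 = 204 mm; δ_solid = L₀ − L_s = 260 − 204 = 56 mm
δ = F/k = 345/4.452 = 77.493 mm
δ ≥ δ_solid → spring goes solid

YES, δ = 77.5 mm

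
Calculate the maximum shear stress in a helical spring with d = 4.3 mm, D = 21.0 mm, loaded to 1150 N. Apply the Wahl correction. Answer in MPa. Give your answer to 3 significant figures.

Spring index C = D/d = 21.0/4.3 = 4.8837
K_W = (4C−1)/(4C−4) + 0.615/C = 18.535/15.535 + 0.1259 = 1.3190
τ₀ = 8FD/(πd³) = 8·1150·21.0/(π·4.3³) = 193200/249.78 = 773.48 MPa
τ_max = K·τ₀ = 1.3190 × 773.48 = 1020.3 MPa

1020 MPa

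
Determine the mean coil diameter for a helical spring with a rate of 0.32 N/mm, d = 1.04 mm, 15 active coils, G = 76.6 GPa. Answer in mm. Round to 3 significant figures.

13.3 mm

D = (Gd⁴/(8N_a·k))^(1/3) = (76.6×10³·1.04⁴/(8·15·0.32))^(1/3)
  = (2333.62)^(1/3) = 13.2641 mm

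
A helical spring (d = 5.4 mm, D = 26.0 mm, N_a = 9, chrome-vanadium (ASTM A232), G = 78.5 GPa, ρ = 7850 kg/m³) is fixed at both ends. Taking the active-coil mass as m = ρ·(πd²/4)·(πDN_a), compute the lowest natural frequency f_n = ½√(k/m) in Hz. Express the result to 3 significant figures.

316 Hz

k = Gd⁴/(8D³N_a) = (78.5×10³)(5.4⁴)/(8·26.0³·9) = 52.746 N/mm = 52746 N/m
Wire length L = πDN_a = π·26.0·9 = 735.13 mm
m = ρ·(πd²/4)·L = 7850 × 22.902×10⁻⁶ m² × 0.73513 m = 0.13216 kg
f_n = ½√(k/m) = 0.5·√(52746/0.13216) = 0.5·√(3.991e+05) = 315.87 Hz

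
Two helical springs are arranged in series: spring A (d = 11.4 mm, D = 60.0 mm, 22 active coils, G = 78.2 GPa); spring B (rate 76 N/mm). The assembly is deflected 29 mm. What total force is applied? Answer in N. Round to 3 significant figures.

691 N

k_A = Gd⁴/(8D³N_a) = (78.2×10³)(11.4⁴)/(8·60.0³·22) = 34.742 N/mm
Series: 1/k_eq = 1/34.742 + 1/76 = 0.041941; k_eq = 23.843 N/mm
F = k_eq·δ = 23.843·29 = 691.44 N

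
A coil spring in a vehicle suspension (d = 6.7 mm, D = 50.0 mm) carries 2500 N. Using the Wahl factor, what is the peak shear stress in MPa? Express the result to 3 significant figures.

Spring index C = D/d = 50.0/6.7 = 7.4627
K_W = (4C−1)/(4C−4) + 0.615/C = 28.851/25.851 + 0.0824 = 1.1985
τ₀ = 8FD/(πd³) = 8·2500·50.0/(π·6.7³) = 1e+06/944.87 = 1058.3 MPa
τ_max = K·τ₀ = 1.1985 × 1058.3 = 1268.4 MPa

1270 MPa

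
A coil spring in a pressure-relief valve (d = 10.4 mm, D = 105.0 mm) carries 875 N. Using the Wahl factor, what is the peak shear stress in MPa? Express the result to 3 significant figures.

238 MPa

Spring index C = D/d = 105.0/10.4 = 10.0962
K_W = (4C−1)/(4C−4) + 0.615/C = 39.385/36.385 + 0.0609 = 1.1434
τ₀ = 8FD/(πd³) = 8·875·105.0/(π·10.4³) = 735000/3533.9 = 207.99 MPa
τ_max = K·τ₀ = 1.1434 × 207.99 = 237.81 MPa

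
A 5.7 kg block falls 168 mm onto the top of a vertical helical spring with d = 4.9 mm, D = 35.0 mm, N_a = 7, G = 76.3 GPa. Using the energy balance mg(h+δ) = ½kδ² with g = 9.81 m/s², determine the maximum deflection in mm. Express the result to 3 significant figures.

k = Gd⁴/(8D³N_a) = (76.3×10³)(4.9⁴)/(8·35.0³·7) = 18.32 N/mm
W = mg = 5.7 × 9.81 = 55.917 N
½kδ² − Wδ − Wh = 0 → δ = (W + √(W² + 2kWh))/k
δ = (55.917 + √(3126.7 + 344191))/18.32 = (55.917 + 589.34)/18.32 = 35.222 mm

35.2 mm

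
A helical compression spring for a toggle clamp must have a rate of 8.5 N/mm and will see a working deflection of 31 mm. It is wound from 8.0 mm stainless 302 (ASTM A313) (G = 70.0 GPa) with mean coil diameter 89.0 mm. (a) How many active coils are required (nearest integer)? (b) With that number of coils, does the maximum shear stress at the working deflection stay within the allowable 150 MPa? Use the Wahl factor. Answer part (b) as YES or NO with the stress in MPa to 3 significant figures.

N_a = Gd⁴/(8D³k) = (70.0×10³)(8.0⁴)/(8·89.0³·8.5) = 5.981 → N_a = 6
Actual rate k = Gd⁴/(8D³·6) = 8.4732 N/mm
Working load F = kδ = 8.4732·31 = 262.67 N
C = 89.0/8.0 = 11.1250; K_W = (4C−1)/(4C−4)+0.615/C = 1.1294
τ_max = K_W·8FD/(πd³) = 1.1294·116.27 = 131.31 MPa
τ_max ≤ 150 MPa → acceptable

(a) 6 coils; (b) YES, τ_max = 131 MPa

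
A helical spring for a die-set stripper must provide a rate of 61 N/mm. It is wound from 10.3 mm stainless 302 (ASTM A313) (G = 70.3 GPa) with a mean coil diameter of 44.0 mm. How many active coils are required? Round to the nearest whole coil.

N_a = Gd⁴/(8D³k) = (70.3×10³ × 10.3⁴)/(8 × 44.0³ × 61)
    = 7.91233e+08 / 4.15698e+07 = 19.03 → 19 coils

19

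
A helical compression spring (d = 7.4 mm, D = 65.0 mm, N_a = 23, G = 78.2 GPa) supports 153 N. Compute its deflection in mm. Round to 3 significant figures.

k = Gd⁴/(8D³N_a) = (78.2×10³)(7.4⁴)/(8·65.0³·23) = 4.6406 N/mm
δ = F/k = 153 / 4.6406 = 32.97 mm

33.0 mm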